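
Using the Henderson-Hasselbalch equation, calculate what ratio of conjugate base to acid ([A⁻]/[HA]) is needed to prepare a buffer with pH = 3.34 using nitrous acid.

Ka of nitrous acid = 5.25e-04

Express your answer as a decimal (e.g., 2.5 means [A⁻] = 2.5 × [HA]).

pKa = -log(5.25e-04) = 3.2798. pH = pKa + log([A⁻]/[HA]), so log([A⁻]/[HA]) = pH − pKa = 3.34 − 3.2798 = 0.0602. [A⁻]/[HA] = 10^(0.0602) = 1.15

[A⁻]/[HA] = 1.15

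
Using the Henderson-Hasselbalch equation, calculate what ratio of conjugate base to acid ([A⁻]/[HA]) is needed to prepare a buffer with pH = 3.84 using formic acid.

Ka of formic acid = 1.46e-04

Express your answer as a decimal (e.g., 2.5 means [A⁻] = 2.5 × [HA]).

pKa = -log(1.46e-04) = 3.8356. pH = pKa + log([A⁻]/[HA]), so log([A⁻]/[HA]) = pH − pKa = 3.84 − 3.8356 = 0.0044. [A⁻]/[HA] = 10^(0.0044) = 1.01

[A⁻]/[HA] = 1.01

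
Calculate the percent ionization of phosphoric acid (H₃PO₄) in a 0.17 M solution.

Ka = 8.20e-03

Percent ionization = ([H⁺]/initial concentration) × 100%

Using Ka equilibrium: x² + Ka×x - Ka×C = 0. Solving: [H⁺] = 3.3461e-02. Percent = (3.3461e-02/0.17) × 100

Percent ionization = 19.7%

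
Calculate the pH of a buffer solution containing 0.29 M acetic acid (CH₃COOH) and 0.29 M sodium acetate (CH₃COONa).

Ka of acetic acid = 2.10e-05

pKa = -log(2.10e-05) = 4.68. pH = pKa + log([A⁻]/[HA]) = 4.68 + log(0.29/0.29)

pH = 4.68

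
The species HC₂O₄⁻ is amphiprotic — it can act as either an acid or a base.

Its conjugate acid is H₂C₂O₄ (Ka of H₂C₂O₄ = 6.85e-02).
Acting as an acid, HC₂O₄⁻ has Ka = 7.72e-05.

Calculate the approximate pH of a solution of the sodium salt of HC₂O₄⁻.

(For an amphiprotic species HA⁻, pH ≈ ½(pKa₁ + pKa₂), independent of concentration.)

pKa₁ = -log(6.85e-02) = 1.16; pKa₂ = -log(7.72e-05) = 4.11. For an amphiprotic species, pH ≈ ½(pKa₁ + pKa₂) = ½(1.16 + 4.11) = 2.64.

pH = 2.64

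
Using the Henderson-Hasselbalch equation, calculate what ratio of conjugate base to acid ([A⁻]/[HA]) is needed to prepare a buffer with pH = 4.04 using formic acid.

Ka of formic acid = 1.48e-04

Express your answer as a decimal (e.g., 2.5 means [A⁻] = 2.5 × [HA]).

pKa = -log(1.48e-04) = 3.8297. pH = pKa + log([A⁻]/[HA]), so log([A⁻]/[HA]) = pH − pKa = 4.04 − 3.8297 = 0.2103. [A⁻]/[HA] = 10^(0.2103) = 1.62

[A⁻]/[HA] = 1.62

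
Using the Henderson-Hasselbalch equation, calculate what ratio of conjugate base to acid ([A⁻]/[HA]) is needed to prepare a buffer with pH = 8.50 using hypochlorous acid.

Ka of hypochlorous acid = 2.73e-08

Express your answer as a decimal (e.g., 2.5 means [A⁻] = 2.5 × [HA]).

pKa = -log(2.73e-08) = 7.5638. pH = pKa + log([A⁻]/[HA]), so log([A⁻]/[HA]) = pH − pKa = 8.50 − 7.5638 = 0.9362. [A⁻]/[HA] = 10^(0.9362) = 8.63

[A⁻]/[HA] = 8.63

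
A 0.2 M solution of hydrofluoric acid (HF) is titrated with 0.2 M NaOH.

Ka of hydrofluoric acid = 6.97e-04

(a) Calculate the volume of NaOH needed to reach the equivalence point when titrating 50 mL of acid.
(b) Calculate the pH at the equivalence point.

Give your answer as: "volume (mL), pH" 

moles acid = 0.2 × 50/1000 = 0.01 mol; V_base = moles/0.2 × 1000 = 50.0 mL. At equivalence only the conjugate base is present: [A⁻] = 0.01/0.100 = 1.0000e-01 M. Kb = Kw/Ka = 1.43e-11; [OH⁻] = √(Kb × [A⁻]) = 1.1978e-06; pOH = 5.92; pH = 14 - pOH = 8.08.

V = 50.0 mL, pH = 8.08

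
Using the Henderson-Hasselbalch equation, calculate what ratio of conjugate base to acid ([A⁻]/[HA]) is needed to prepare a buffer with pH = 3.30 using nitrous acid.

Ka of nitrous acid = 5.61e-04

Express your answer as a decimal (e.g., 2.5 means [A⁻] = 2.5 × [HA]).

pKa = -log(5.61e-04) = 3.2510. pH = pKa + log([A⁻]/[HA]), so log([A⁻]/[HA]) = pH − pKa = 3.30 − 3.2510 = 0.0490. [A⁻]/[HA] = 10^(0.0490) = 1.12

[A⁻]/[HA] = 1.12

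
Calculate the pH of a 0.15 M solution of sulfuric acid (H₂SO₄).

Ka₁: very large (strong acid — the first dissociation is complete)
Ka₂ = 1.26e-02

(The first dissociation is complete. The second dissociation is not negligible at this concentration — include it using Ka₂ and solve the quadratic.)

First dissociation is complete: [H⁺]₀ = [HSO₄⁻]₀ = C = 0.15 M. Second dissociation HSO₄⁻ ⇌ H⁺ + SO₄²⁻: let x = [SO₄²⁻]. Ka₂ = (C + x)·x / (C − x) = 1.26e-02 → x² + (C + Ka₂)·x − Ka₂·C = 0 → x² + 0.16260·x − 1.890e-03 = 0. x = (−0.16260 + √(0.16260² + 4 × 1.890e-03)) / 2 = 1.0894e-02 M. [H⁺] = C + x = 0.15 + 1.0894e-02 = 1.6089e-01 M. pH = -log(1.6089e-01) = 0.79.

pH = 0.79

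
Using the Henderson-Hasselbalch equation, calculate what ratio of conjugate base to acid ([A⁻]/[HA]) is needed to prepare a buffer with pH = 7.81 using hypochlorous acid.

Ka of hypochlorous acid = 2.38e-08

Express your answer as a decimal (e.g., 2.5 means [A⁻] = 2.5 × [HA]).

pKa = -log(2.38e-08) = 7.6234. pH = pKa + log([A⁻]/[HA]), so log([A⁻]/[HA]) = pH − pKa = 7.81 − 7.6234 = 0.1866. [A⁻]/[HA] = 10^(0.1866) = 1.54

[A⁻]/[HA] = 1.54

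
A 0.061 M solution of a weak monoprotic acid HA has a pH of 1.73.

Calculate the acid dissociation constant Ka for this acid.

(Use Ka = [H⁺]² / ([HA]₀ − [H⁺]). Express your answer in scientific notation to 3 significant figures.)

[H⁺] = 10^(−pH) = 10^(−1.73) = 1.862e-02 M. For HA ⇌ H⁺ + A⁻, Ka = [H⁺][A⁻]/[HA] = [H⁺]² / ([HA]₀ − [H⁺]) = (1.862e-02)² / (0.061 − 1.862e-02) = 8.18e-03.

K_a = 8.18e-03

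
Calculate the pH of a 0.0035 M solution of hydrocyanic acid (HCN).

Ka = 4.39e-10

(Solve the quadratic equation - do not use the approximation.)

x² + Ka×x - Ka×C = 0. Using quadratic formula: [H⁺] = 1.2393e-06

pH = 5.91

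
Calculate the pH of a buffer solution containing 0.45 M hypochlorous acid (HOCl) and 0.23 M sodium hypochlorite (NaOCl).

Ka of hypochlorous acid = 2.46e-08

pKa = -log(2.46e-08) = 7.61. pH = pKa + log([A⁻]/[HA]) = 7.61 + log(0.23/0.45)

pH = 7.32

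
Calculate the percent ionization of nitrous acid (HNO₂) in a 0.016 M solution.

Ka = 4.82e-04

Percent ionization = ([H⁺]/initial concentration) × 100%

Using Ka equilibrium: x² + Ka×x - Ka×C = 0. Solving: [H⁺] = 2.5465e-03. Percent = (2.5465e-03/0.016) × 100

Percent ionization = 15.9%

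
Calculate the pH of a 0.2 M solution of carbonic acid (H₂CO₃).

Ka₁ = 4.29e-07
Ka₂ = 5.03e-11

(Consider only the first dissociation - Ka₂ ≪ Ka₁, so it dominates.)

First dissociation dominates. From Ka₁ = [H⁺][HA⁻]/[H₂A], x² + Ka₁·x − Ka₁·C = 0 with C = 0.2 M and Ka₁ = 4.29e-07. Solving: [H⁺] = (−Ka₁ + √(Ka₁² + 4·Ka₁·C)) / 2 = 2.9270e-04 M. pH = -log(2.9270e-04) = 3.53.

pH = 3.53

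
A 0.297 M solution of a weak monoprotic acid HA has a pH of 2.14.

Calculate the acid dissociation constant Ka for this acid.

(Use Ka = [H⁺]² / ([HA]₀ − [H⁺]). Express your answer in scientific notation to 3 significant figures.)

[H⁺] = 10^(−pH) = 10^(−2.14) = 7.244e-03 M. For HA ⇌ H⁺ + A⁻, Ka = [H⁺][A⁻]/[HA] = [H⁺]² / ([HA]₀ − [H⁺]) = (7.244e-03)² / (0.297 − 7.244e-03) = 1.81e-04.

K_a = 1.81e-04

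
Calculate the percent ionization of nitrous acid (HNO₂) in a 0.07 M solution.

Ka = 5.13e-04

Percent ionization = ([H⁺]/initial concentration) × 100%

Using Ka equilibrium: x² + Ka×x - Ka×C = 0. Solving: [H⁺] = 5.7415e-03. Percent = (5.7415e-03/0.07) × 100

Percent ionization = 8.2%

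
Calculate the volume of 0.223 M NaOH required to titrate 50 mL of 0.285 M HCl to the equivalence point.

At equivalence: moles acid = moles base. moles HCl = 0.285 × 50/1000 = 0.01425 mol. V_base = moles / 0.223 × 1000 = 63.9 mL.

V_{base} = 63.9 mL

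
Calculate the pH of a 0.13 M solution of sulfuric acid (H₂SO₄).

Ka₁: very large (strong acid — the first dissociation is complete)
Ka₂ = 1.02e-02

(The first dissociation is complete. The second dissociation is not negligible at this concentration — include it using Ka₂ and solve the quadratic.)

First dissociation is complete: [H⁺]₀ = [HSO₄⁻]₀ = C = 0.13 M. Second dissociation HSO₄⁻ ⇌ H⁺ + SO₄²⁻: let x = [SO₄²⁻]. Ka₂ = (C + x)·x / (C − x) = 1.02e-02 → x² + (C + Ka₂)·x − Ka₂·C = 0 → x² + 0.14020·x − 1.326e-03 = 0. x = (−0.14020 + √(0.14020² + 4 × 1.326e-03)) / 2 = 8.8937e-03 M. [H⁺] = C + x = 0.13 + 8.8937e-03 = 1.3889e-01 M. pH = -log(1.3889e-01) = 0.86.

pH = 0.86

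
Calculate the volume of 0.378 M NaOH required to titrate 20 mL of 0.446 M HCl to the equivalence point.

At equivalence: moles acid = moles base. moles HCl = 0.446 × 20/1000 = 0.00892 mol. V_base = moles / 0.378 × 1000 = 23.6 mL.

V_{base} = 23.6 mL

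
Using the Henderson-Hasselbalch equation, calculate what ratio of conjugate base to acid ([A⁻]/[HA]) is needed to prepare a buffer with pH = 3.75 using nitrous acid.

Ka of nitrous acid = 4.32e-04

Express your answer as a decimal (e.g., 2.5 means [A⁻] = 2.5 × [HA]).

pKa = -log(4.32e-04) = 3.3645. pH = pKa + log([A⁻]/[HA]), so log([A⁻]/[HA]) = pH − pKa = 3.75 − 3.3645 = 0.3855. [A⁻]/[HA] = 10^(0.3855) = 2.43

[A⁻]/[HA] = 2.43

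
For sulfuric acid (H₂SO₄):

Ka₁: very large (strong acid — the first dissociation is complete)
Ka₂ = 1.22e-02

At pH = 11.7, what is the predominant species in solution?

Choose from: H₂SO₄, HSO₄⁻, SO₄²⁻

The first dissociation is complete, so H₂SO₄ itself is never the predominant species in water; pKa₂ = -log(1.22e-02) = 1.91. For a polyprotic acid the predominant species crosses at each pKa: below pKa_n the protonated form dominates, above it the deprotonated form does. At pH = 11.7, the predominant species is SO₄²⁻.

SO₄²⁻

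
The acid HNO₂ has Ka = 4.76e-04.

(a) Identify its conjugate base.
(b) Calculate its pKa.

(a) The conjugate base is formed by removing one H⁺ from HNO₂, giving NO₂⁻. (b) pKa = -log(Ka) = -log(4.76e-04) = 3.32.

Conjugate base: NO₂⁻; pK_a = 3.32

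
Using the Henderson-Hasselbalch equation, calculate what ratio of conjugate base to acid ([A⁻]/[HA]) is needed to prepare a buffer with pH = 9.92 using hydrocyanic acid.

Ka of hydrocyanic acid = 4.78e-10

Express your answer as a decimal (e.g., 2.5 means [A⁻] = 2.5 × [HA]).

pKa = -log(4.78e-10) = 9.3206. pH = pKa + log([A⁻]/[HA]), so log([A⁻]/[HA]) = pH − pKa = 9.92 − 9.3206 = 0.5994. [A⁻]/[HA] = 10^(0.5994) = 3.98

[A⁻]/[HA] = 3.98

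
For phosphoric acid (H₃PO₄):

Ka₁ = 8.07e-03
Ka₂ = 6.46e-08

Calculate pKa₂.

pKa₂ = -log(Ka₂) = -log(6.46e-08) = 7.19.

pK_{a2} = 7.19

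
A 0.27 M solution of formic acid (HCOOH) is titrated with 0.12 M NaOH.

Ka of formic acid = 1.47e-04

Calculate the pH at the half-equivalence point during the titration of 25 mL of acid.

At half-equivalence [HA] = [A⁻], so Henderson-Hasselbalch gives pH = pKa = -log(1.47e-04) = 3.83.

pH = pKa = 3.83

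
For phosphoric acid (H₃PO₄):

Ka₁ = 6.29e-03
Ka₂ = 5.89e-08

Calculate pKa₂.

pKa₂ = -log(Ka₂) = -log(5.89e-08) = 7.23.

pK_{a2} = 7.23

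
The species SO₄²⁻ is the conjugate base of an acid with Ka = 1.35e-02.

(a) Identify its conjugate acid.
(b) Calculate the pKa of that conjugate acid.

(a) The conjugate acid is formed by adding one H⁺ to SO₄²⁻, giving HSO₄⁻. (b) pKa = -log(Ka) = -log(1.35e-02) = 1.87.

Conjugate acid: HSO₄⁻; pK_a = 1.87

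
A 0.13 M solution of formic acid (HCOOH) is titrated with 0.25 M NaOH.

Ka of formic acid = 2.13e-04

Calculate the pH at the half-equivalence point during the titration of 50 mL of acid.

At half-equivalence [HA] = [A⁻], so Henderson-Hasselbalch gives pH = pKa = -log(2.13e-04) = 3.67.

pH = pKa = 3.67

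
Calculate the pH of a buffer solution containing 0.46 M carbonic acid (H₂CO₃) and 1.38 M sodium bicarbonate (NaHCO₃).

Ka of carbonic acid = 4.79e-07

pKa = -log(4.79e-07) = 6.32. pH = pKa + log([A⁻]/[HA]) = 6.32 + log(1.38/0.46)

pH = 6.80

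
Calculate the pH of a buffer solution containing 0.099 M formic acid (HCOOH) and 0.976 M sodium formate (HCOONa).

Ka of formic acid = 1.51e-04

pKa = -log(1.51e-04) = 3.82. pH = pKa + log([A⁻]/[HA]) = 3.82 + log(0.976/0.099)

pH = 4.81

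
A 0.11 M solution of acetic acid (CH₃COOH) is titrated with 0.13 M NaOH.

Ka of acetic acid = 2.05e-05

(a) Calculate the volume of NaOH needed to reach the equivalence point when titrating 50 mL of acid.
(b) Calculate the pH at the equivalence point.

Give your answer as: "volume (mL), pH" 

moles acid = 0.11 × 50/1000 = 0.0055 mol; V_base = moles/0.13 × 1000 = 42.3 mL. At equivalence only the conjugate base is present: [A⁻] = 0.0055/0.092 = 5.9583e-02 M. Kb = Kw/Ka = 4.88e-10; [OH⁻] = √(Kb × [A⁻]) = 5.3912e-06; pOH = 5.27; pH = 14 - pOH = 8.73.

V = 42.3 mL, pH = 8.73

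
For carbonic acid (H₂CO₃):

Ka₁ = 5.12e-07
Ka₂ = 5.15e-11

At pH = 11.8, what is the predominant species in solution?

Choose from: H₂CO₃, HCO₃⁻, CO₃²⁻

pKa₁ = 6.29, pKa₂ = 10.29. For a polyprotic acid the predominant species crosses at each pKa: below pKa_n the protonated form dominates, above it the deprotonated form does. At pH = 11.8, the predominant species is CO₃²⁻.

CO₃²⁻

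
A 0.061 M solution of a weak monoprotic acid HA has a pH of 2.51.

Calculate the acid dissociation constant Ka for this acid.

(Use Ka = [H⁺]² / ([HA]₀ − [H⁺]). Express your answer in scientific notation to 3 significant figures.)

[H⁺] = 10^(−pH) = 10^(−2.51) = 3.090e-03 M. For HA ⇌ H⁺ + A⁻, Ka = [H⁺][A⁻]/[HA] = [H⁺]² / ([HA]₀ − [H⁺]) = (3.090e-03)² / (0.061 − 3.090e-03) = 1.65e-04.

K_a = 1.65e-04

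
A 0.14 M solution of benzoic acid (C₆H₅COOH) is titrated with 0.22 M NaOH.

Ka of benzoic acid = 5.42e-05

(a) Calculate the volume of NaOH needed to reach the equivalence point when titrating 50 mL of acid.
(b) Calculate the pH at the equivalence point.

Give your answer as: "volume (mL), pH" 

moles acid = 0.14 × 50/1000 = 0.007 mol; V_base = moles/0.22 × 1000 = 31.8 mL. At equivalence only the conjugate base is present: [A⁻] = 0.007/0.082 = 8.5556e-02 M. Kb = Kw/Ka = 1.85e-10; [OH⁻] = √(Kb × [A⁻]) = 3.9731e-06; pOH = 5.40; pH = 14 - pOH = 8.60.

V = 31.8 mL, pH = 8.60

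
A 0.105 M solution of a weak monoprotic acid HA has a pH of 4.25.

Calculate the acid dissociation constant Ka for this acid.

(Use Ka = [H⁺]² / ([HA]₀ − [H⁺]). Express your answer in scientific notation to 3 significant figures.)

[H⁺] = 10^(−pH) = 10^(−4.25) = 5.623e-05 M. For HA ⇌ H⁺ + A⁻, Ka = [H⁺][A⁻]/[HA] = [H⁺]² / ([HA]₀ − [H⁺]) = (5.623e-05)² / (0.105 − 5.623e-05) = 3.01e-08.

K_a = 3.01e-08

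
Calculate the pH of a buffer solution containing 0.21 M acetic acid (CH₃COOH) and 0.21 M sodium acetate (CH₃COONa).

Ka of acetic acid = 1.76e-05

pKa = -log(1.76e-05) = 4.75. pH = pKa + log([A⁻]/[HA]) = 4.75 + log(0.21/0.21)

pH = 4.75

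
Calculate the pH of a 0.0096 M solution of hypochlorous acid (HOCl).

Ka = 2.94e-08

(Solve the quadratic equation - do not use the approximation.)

x² + Ka×x - Ka×C = 0. Using quadratic formula: [H⁺] = 1.6785e-05

pH = 4.78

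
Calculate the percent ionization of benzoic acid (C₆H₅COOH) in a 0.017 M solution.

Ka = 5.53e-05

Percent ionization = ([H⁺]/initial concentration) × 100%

Using Ka equilibrium: x² + Ka×x - Ka×C = 0. Solving: [H⁺] = 9.4233e-04. Percent = (9.4233e-04/0.017) × 100

Percent ionization = 5.54%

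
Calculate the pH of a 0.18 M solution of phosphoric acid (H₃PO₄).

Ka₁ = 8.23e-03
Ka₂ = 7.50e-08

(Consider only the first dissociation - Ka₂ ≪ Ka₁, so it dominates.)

First dissociation dominates. From Ka₁ = [H⁺][HA⁻]/[H₂A], x² + Ka₁·x − Ka₁·C = 0 with C = 0.18 M and Ka₁ = 8.23e-03. Solving: [H⁺] = (−Ka₁ + √(Ka₁² + 4·Ka₁·C)) / 2 = 3.4593e-02 M. pH = -log(3.4593e-02) = 1.46.

pH = 1.46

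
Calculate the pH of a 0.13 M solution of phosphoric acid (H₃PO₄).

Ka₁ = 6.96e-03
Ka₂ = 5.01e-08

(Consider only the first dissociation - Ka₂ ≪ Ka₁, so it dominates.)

First dissociation dominates. From Ka₁ = [H⁺][HA⁻]/[H₂A], x² + Ka₁·x − Ka₁·C = 0 with C = 0.13 M and Ka₁ = 6.96e-03. Solving: [H⁺] = (−Ka₁ + √(Ka₁² + 4·Ka₁·C)) / 2 = 2.6801e-02 M. pH = -log(2.6801e-02) = 1.57.

pH = 1.57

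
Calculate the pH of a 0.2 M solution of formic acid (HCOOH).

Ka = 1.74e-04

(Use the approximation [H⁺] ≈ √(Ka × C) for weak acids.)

[H⁺] = √(Ka × C) = √(1.74e-04 × 0.2) = 5.8992e-03. pH = -log(5.8992e-03)

pH = 2.23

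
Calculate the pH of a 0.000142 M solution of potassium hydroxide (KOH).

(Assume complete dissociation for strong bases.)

[OH⁻] = 0.000142 M for strong base. pOH = -log[OH⁻] = 3.85, pH = 14 - pOH

pH = 10.15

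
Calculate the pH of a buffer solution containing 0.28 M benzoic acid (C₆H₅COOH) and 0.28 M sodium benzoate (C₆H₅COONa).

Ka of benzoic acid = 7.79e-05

pKa = -log(7.79e-05) = 4.11. pH = pKa + log([A⁻]/[HA]) = 4.11 + log(0.28/0.28)

pH = 4.11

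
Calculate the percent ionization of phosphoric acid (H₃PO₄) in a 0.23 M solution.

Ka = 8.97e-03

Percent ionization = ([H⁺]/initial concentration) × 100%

Using Ka equilibrium: x² + Ka×x - Ka×C = 0. Solving: [H⁺] = 4.1157e-02. Percent = (4.1157e-02/0.23) × 100

Percent ionization = 17.9%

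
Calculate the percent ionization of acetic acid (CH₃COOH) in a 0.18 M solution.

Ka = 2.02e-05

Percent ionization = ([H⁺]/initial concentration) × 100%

Using Ka equilibrium: x² + Ka×x - Ka×C = 0. Solving: [H⁺] = 1.8968e-03. Percent = (1.8968e-03/0.18) × 100

Percent ionization = 1.05%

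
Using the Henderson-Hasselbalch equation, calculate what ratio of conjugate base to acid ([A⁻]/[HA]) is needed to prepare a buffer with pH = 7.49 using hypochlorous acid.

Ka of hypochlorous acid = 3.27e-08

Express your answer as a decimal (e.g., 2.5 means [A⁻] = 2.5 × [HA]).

pKa = -log(3.27e-08) = 7.4855. pH = pKa + log([A⁻]/[HA]), so log([A⁻]/[HA]) = pH − pKa = 7.49 − 7.4855 = 0.0045. [A⁻]/[HA] = 10^(0.0045) = 1.01

[A⁻]/[HA] = 1.01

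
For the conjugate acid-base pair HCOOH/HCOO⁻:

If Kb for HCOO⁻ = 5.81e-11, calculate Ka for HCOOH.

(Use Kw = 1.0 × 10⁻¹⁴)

For a conjugate pair Ka × Kb = Kw, so Ka = Kw/Kb = 1.0 × 10⁻¹⁴ / 5.81e-11 = 1.72e-04.

K_a = 1.72e-04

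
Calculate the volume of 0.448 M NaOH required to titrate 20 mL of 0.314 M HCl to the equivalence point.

At equivalence: moles acid = moles base. moles HCl = 0.314 × 20/1000 = 0.00628 mol. V_base = moles / 0.448 × 1000 = 14.0 mL.

V_{base} = 14.0 mL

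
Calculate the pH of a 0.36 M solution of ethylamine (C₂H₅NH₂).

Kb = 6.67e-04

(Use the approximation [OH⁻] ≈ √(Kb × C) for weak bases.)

[OH⁻] = √(Kb × C) = √(6.67e-04 × 0.36) = 1.5496e-02. pOH = 1.81, pH = 14 - pOH

pH = 12.19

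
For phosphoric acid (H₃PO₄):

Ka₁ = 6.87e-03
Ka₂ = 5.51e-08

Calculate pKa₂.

pKa₂ = -log(Ka₂) = -log(5.51e-08) = 7.26.

pK_{a2} = 7.26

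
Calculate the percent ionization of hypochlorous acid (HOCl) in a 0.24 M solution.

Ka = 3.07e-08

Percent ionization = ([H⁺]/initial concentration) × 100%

Using Ka equilibrium: x² + Ka×x - Ka×C = 0. Solving: [H⁺] = 8.5822e-05. Percent = (8.5822e-05/0.24) × 100

Percent ionization = 0.0358%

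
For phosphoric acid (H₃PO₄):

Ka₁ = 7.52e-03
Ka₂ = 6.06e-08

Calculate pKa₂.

pKa₂ = -log(Ka₂) = -log(6.06e-08) = 7.22.

pK_{a2} = 7.22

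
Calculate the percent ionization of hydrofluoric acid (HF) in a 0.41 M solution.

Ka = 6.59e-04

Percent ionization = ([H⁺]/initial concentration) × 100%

Using Ka equilibrium: x² + Ka×x - Ka×C = 0. Solving: [H⁺] = 1.6111e-02. Percent = (1.6111e-02/0.41) × 100

Percent ionization = 3.93%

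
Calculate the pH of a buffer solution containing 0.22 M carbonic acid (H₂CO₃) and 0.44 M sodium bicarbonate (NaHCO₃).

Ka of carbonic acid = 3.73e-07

pKa = -log(3.73e-07) = 6.43. pH = pKa + log([A⁻]/[HA]) = 6.43 + log(0.44/0.22)

pH = 6.73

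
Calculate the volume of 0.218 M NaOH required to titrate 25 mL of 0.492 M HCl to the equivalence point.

At equivalence: moles acid = moles base. moles HCl = 0.492 × 25/1000 = 0.0123 mol. V_base = moles / 0.218 × 1000 = 56.4 mL.

V_{base} = 56.4 mL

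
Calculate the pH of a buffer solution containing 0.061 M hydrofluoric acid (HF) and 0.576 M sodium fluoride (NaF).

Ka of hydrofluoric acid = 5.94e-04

pKa = -log(5.94e-04) = 3.23. pH = pKa + log([A⁻]/[HA]) = 3.23 + log(0.576/0.061)

pH = 4.20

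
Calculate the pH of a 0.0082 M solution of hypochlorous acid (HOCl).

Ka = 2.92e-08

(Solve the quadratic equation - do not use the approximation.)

x² + Ka×x - Ka×C = 0. Using quadratic formula: [H⁺] = 1.5459e-05

pH = 4.81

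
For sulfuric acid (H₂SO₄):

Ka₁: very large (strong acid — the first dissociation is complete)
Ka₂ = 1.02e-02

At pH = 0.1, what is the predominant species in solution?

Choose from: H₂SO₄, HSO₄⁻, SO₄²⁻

The first dissociation is complete, so H₂SO₄ itself is never the predominant species in water; pKa₂ = -log(1.02e-02) = 1.99. For a polyprotic acid the predominant species crosses at each pKa: below pKa_n the protonated form dominates, above it the deprotonated form does. At pH = 0.1, the predominant species is HSO₄⁻.

HSO₄⁻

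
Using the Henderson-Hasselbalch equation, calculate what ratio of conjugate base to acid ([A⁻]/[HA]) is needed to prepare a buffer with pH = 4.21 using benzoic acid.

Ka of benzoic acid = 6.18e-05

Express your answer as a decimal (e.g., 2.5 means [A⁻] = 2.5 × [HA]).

pKa = -log(6.18e-05) = 4.2090. pH = pKa + log([A⁻]/[HA]), so log([A⁻]/[HA]) = pH − pKa = 4.21 − 4.2090 = 0.0010. [A⁻]/[HA] = 10^(0.0010) = 1.00

[A⁻]/[HA] = 1.00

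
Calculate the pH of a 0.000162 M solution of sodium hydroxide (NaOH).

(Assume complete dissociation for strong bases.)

[OH⁻] = 0.000162 M for strong base. pOH = -log[OH⁻] = 3.79, pH = 14 - pOH

pH = 10.21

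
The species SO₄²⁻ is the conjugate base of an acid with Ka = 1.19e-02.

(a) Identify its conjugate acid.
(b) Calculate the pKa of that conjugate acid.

(a) The conjugate acid is formed by adding one H⁺ to SO₄²⁻, giving HSO₄⁻. (b) pKa = -log(Ka) = -log(1.19e-02) = 1.92.

Conjugate acid: HSO₄⁻; pK_a = 1.92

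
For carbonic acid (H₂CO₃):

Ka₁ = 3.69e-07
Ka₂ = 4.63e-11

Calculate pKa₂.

pKa₂ = -log(Ka₂) = -log(4.63e-11) = 10.33.

pK_{a2} = 10.33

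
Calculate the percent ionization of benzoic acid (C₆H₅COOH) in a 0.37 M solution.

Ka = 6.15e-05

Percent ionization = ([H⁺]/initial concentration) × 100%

Using Ka equilibrium: x² + Ka×x - Ka×C = 0. Solving: [H⁺] = 4.7396e-03. Percent = (4.7396e-03/0.37) × 100

Percent ionization = 1.28%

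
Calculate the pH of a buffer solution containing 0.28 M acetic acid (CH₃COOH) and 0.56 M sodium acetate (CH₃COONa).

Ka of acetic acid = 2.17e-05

pKa = -log(2.17e-05) = 4.66. pH = pKa + log([A⁻]/[HA]) = 4.66 + log(0.56/0.28)

pH = 4.96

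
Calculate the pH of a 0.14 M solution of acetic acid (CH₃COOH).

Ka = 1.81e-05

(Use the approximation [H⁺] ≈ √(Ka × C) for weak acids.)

[H⁺] = √(Ka × C) = √(1.81e-05 × 0.14) = 1.5919e-03. pH = -log(1.5919e-03)

pH = 2.80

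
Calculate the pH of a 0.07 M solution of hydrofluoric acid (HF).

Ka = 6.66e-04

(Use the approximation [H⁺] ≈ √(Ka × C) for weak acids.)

[H⁺] = √(Ka × C) = √(6.66e-04 × 0.07) = 6.8279e-03. pH = -log(6.8279e-03)

pH = 2.17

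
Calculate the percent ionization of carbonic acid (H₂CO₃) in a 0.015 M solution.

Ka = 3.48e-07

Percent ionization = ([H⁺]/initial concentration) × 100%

Using Ka equilibrium: x² + Ka×x - Ka×C = 0. Solving: [H⁺] = 7.2076e-05. Percent = (7.2076e-05/0.015) × 100

Percent ionization = 0.481%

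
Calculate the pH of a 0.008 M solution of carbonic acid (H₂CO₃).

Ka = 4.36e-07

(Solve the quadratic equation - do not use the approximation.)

x² + Ka×x - Ka×C = 0. Using quadratic formula: [H⁺] = 5.8842e-05

pH = 4.23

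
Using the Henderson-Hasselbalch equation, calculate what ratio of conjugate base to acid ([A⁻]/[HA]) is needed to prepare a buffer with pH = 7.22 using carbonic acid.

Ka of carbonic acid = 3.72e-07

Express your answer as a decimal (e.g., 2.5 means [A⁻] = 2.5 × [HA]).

pKa = -log(3.72e-07) = 6.4295. pH = pKa + log([A⁻]/[HA]), so log([A⁻]/[HA]) = pH − pKa = 7.22 − 6.4295 = 0.7905. [A⁻]/[HA] = 10^(0.7905) = 6.17

[A⁻]/[HA] = 6.17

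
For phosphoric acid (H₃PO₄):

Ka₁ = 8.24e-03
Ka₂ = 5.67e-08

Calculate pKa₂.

pKa₂ = -log(Ka₂) = -log(5.67e-08) = 7.25.

pK_{a2} = 7.25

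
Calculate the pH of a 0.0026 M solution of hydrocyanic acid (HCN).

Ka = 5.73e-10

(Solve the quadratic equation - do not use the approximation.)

x² + Ka×x - Ka×C = 0. Using quadratic formula: [H⁺] = 1.2203e-06

pH = 5.91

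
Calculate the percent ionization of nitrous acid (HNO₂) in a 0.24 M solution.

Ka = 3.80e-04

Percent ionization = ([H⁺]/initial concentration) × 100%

Using Ka equilibrium: x² + Ka×x - Ka×C = 0. Solving: [H⁺] = 9.3618e-03. Percent = (9.3618e-03/0.24) × 100

Percent ionization = 3.9%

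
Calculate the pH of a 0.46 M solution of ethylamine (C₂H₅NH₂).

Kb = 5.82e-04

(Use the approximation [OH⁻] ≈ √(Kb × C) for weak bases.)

[OH⁻] = √(Kb × C) = √(5.82e-04 × 0.46) = 1.6362e-02. pOH = 1.79, pH = 14 - pOH

pH = 12.21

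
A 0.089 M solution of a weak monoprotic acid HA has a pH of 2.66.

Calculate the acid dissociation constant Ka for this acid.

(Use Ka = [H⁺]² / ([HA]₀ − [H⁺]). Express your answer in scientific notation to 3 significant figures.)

[H⁺] = 10^(−pH) = 10^(−2.66) = 2.188e-03 M. For HA ⇌ H⁺ + A⁻, Ka = [H⁺][A⁻]/[HA] = [H⁺]² / ([HA]₀ − [H⁺]) = (2.188e-03)² / (0.089 − 2.188e-03) = 5.51e-05.

K_a = 5.51e-05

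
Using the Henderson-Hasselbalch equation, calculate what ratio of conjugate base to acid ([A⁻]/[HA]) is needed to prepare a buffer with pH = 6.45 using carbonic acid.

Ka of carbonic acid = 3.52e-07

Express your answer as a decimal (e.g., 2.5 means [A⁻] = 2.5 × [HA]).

pKa = -log(3.52e-07) = 6.4535. pH = pKa + log([A⁻]/[HA]), so log([A⁻]/[HA]) = pH − pKa = 6.45 − 6.4535 = -0.0035. [A⁻]/[HA] = 10^(-0.0035) = 0.992

[A⁻]/[HA] = 0.992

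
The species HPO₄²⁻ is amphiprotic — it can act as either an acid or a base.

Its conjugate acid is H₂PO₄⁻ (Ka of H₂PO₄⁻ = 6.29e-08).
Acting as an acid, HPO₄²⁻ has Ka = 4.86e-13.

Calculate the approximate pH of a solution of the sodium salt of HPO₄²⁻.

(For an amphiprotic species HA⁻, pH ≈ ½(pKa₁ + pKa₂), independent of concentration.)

pKa₁ = -log(6.29e-08) = 7.20; pKa₂ = -log(4.86e-13) = 12.31. For an amphiprotic species, pH ≈ ½(pKa₁ + pKa₂) = ½(7.20 + 12.31) = 9.76.

pH = 9.76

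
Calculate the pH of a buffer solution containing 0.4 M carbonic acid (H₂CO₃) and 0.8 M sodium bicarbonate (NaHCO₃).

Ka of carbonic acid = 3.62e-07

pKa = -log(3.62e-07) = 6.44. pH = pKa + log([A⁻]/[HA]) = 6.44 + log(0.8/0.4)

pH = 6.74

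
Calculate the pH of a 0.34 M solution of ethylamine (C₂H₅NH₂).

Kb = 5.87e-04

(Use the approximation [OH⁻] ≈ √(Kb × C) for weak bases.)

[OH⁻] = √(Kb × C) = √(5.87e-04 × 0.34) = 1.4127e-02. pOH = 1.85, pH = 14 - pOH

pH = 12.15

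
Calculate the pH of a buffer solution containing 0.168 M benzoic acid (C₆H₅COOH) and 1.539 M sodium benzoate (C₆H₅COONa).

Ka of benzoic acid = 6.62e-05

pKa = -log(6.62e-05) = 4.18. pH = pKa + log([A⁻]/[HA]) = 4.18 + log(1.539/0.168)

pH = 5.14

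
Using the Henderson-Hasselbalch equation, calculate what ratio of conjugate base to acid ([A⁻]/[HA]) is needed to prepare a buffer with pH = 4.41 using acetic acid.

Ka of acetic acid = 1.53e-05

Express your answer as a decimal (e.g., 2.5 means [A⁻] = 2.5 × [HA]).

pKa = -log(1.53e-05) = 4.8153. pH = pKa + log([A⁻]/[HA]), so log([A⁻]/[HA]) = pH − pKa = 4.41 − 4.8153 = -0.4053. [A⁻]/[HA] = 10^(-0.4053) = 0.393

[A⁻]/[HA] = 0.393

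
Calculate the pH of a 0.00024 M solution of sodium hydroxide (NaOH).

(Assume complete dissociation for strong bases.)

[OH⁻] = 0.00024 M for strong base. pOH = -log[OH⁻] = 3.62, pH = 14 - pOH

pH = 10.38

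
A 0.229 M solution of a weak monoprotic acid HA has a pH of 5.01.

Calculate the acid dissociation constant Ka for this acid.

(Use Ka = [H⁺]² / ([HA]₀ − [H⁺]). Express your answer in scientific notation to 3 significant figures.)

[H⁺] = 10^(−pH) = 10^(−5.01) = 9.772e-06 M. For HA ⇌ H⁺ + A⁻, Ka = [H⁺][A⁻]/[HA] = [H⁺]² / ([HA]₀ − [H⁺]) = (9.772e-06)² / (0.229 − 9.772e-06) = 4.17e-10.

K_a = 4.17e-10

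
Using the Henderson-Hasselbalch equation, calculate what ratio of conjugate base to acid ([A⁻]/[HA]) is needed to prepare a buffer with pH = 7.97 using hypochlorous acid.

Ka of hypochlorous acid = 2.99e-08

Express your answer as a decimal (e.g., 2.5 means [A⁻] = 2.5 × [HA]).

pKa = -log(2.99e-08) = 7.5243. pH = pKa + log([A⁻]/[HA]), so log([A⁻]/[HA]) = pH − pKa = 7.97 − 7.5243 = 0.4457. [A⁻]/[HA] = 10^(0.4457) = 2.79

[A⁻]/[HA] = 2.79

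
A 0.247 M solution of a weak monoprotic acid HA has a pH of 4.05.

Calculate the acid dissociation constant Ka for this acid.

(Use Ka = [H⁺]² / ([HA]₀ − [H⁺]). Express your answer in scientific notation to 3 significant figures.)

[H⁺] = 10^(−pH) = 10^(−4.05) = 8.913e-05 M. For HA ⇌ H⁺ + A⁻, Ka = [H⁺][A⁻]/[HA] = [H⁺]² / ([HA]₀ − [H⁺]) = (8.913e-05)² / (0.247 − 8.913e-05) = 3.22e-08.

K_a = 3.22e-08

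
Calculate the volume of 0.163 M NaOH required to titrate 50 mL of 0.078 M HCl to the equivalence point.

At equivalence: moles acid = moles base. moles HCl = 0.078 × 50/1000 = 0.0039 mol. V_base = moles / 0.163 × 1000 = 23.9 mL.

V_{base} = 23.9 mL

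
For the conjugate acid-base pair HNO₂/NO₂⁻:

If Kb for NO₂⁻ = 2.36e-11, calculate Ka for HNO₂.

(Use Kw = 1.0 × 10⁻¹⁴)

For a conjugate pair Ka × Kb = Kw, so Ka = Kw/Kb = 1.0 × 10⁻¹⁴ / 2.36e-11 = 4.24e-04.

K_a = 4.24e-04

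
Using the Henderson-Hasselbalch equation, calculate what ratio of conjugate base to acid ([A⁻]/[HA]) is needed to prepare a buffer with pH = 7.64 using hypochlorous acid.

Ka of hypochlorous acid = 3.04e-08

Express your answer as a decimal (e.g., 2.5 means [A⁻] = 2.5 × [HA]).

pKa = -log(3.04e-08) = 7.5171. pH = pKa + log([A⁻]/[HA]), so log([A⁻]/[HA]) = pH − pKa = 7.64 − 7.5171 = 0.1229. [A⁻]/[HA] = 10^(0.1229) = 1.33

[A⁻]/[HA] = 1.33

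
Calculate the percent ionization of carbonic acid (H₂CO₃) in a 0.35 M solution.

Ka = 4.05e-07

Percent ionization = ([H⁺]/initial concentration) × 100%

Using Ka equilibrium: x² + Ka×x - Ka×C = 0. Solving: [H⁺] = 3.7629e-04. Percent = (3.7629e-04/0.35) × 100

Percent ionization = 0.108%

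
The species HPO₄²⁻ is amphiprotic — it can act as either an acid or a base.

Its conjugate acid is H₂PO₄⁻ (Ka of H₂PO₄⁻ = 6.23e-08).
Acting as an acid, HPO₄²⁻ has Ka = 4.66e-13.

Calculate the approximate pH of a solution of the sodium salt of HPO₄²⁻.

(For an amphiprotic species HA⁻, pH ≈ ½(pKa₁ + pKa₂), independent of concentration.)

pKa₁ = -log(6.23e-08) = 7.21; pKa₂ = -log(4.66e-13) = 12.33. For an amphiprotic species, pH ≈ ½(pKa₁ + pKa₂) = ½(7.21 + 12.33) = 9.77.

pH = 9.77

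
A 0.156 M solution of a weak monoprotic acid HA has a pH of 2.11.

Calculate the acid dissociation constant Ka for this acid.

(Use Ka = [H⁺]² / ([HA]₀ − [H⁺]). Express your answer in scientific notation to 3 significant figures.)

[H⁺] = 10^(−pH) = 10^(−2.11) = 7.762e-03 M. For HA ⇌ H⁺ + A⁻, Ka = [H⁺][A⁻]/[HA] = [H⁺]² / ([HA]₀ − [H⁺]) = (7.762e-03)² / (0.156 − 7.762e-03) = 4.06e-04.

K_a = 4.06e-04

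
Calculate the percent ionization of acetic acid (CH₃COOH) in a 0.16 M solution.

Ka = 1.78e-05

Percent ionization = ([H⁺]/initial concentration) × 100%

Using Ka equilibrium: x² + Ka×x - Ka×C = 0. Solving: [H⁺] = 1.6787e-03. Percent = (1.6787e-03/0.16) × 100

Percent ionization = 1.05%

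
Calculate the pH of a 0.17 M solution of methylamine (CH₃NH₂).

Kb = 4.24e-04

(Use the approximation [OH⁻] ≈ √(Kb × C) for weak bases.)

[OH⁻] = √(Kb × C) = √(4.24e-04 × 0.17) = 8.4900e-03. pOH = 2.07, pH = 14 - pOH

pH = 11.93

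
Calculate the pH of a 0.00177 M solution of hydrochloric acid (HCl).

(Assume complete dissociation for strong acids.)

[H⁺] = 0.00177 M for strong acid. pH = -log[H⁺] = -log(0.00177)

pH = 2.75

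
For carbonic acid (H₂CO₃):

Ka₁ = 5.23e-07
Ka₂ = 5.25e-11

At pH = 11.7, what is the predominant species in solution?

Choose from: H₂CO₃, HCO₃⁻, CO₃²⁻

pKa₁ = 6.28, pKa₂ = 10.28. For a polyprotic acid the predominant species crosses at each pKa: below pKa_n the protonated form dominates, above it the deprotonated form does. At pH = 11.7, the predominant species is CO₃²⁻.

CO₃²⁻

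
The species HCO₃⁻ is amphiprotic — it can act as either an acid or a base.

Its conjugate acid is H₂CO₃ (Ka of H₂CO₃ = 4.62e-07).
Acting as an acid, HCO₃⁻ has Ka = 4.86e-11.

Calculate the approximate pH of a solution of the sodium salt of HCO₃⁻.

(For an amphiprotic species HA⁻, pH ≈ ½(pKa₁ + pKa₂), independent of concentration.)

pKa₁ = -log(4.62e-07) = 6.34; pKa₂ = -log(4.86e-11) = 10.31. For an amphiprotic species, pH ≈ ½(pKa₁ + pKa₂) = ½(6.34 + 10.31) = 8.32.

pH = 8.32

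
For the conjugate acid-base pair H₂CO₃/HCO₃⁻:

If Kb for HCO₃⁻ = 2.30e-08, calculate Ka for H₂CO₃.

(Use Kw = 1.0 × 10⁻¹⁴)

For a conjugate pair Ka × Kb = Kw, so Ka = Kw/Kb = 1.0 × 10⁻¹⁴ / 2.30e-08 = 4.35e-07.

K_a = 4.35e-07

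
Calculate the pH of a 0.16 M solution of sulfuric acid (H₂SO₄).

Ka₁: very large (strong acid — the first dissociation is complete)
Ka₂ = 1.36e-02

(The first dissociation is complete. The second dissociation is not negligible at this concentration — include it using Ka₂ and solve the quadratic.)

First dissociation is complete: [H⁺]₀ = [HSO₄⁻]₀ = C = 0.16 M. Second dissociation HSO₄⁻ ⇌ H⁺ + SO₄²⁻: let x = [SO₄²⁻]. Ka₂ = (C + x)·x / (C − x) = 1.36e-02 → x² + (C + Ka₂)·x − Ka₂·C = 0 → x² + 0.17360·x − 2.176e-03 = 0. x = (−0.17360 + √(0.17360² + 4 × 2.176e-03)) / 2 = 1.1741e-02 M. [H⁺] = C + x = 0.16 + 1.1741e-02 = 1.7174e-01 M. pH = -log(1.7174e-01) = 0.77.

pH = 0.77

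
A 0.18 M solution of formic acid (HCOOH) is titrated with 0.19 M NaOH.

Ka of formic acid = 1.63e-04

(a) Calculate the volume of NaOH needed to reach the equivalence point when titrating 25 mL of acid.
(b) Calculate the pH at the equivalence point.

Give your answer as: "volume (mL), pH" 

moles acid = 0.18 × 25/1000 = 0.0045 mol; V_base = moles/0.19 × 1000 = 23.7 mL. At equivalence only the conjugate base is present: [A⁻] = 0.0045/0.049 = 9.2432e-02 M. Kb = Kw/Ka = 6.13e-11; [OH⁻] = √(Kb × [A⁻]) = 2.3813e-06; pOH = 5.62; pH = 14 - pOH = 8.38.

V = 23.7 mL, pH = 8.38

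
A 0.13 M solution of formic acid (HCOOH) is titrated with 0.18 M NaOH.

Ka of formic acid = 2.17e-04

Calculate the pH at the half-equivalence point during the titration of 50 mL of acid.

At half-equivalence [HA] = [A⁻], so Henderson-Hasselbalch gives pH = pKa = -log(2.17e-04) = 3.66.

pH = pKa = 3.66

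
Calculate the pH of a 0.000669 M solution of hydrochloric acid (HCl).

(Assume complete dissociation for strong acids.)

[H⁺] = 0.000669 M for strong acid. pH = -log[H⁺] = -log(0.000669)

pH = 3.17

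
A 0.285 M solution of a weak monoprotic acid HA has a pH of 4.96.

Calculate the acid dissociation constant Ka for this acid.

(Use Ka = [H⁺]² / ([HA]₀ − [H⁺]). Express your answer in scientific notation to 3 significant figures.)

[H⁺] = 10^(−pH) = 10^(−4.96) = 1.096e-05 M. For HA ⇌ H⁺ + A⁻, Ka = [H⁺][A⁻]/[HA] = [H⁺]² / ([HA]₀ − [H⁺]) = (1.096e-05)² / (0.285 − 1.096e-05) = 4.22e-10.

K_a = 4.22e-10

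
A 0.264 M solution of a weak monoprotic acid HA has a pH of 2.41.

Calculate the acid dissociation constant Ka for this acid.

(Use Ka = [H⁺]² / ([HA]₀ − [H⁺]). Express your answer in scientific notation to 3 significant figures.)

[H⁺] = 10^(−pH) = 10^(−2.41) = 3.890e-03 M. For HA ⇌ H⁺ + A⁻, Ka = [H⁺][A⁻]/[HA] = [H⁺]² / ([HA]₀ − [H⁺]) = (3.890e-03)² / (0.264 − 3.890e-03) = 5.82e-05.

K_a = 5.82e-05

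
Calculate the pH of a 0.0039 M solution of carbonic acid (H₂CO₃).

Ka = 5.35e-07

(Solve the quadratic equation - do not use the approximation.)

x² + Ka×x - Ka×C = 0. Using quadratic formula: [H⁺] = 4.5412e-05

pH = 4.34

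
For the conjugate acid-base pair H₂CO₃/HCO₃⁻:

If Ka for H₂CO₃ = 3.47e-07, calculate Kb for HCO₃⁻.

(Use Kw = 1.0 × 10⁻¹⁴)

For a conjugate pair Ka × Kb = Kw, so Kb = Kw/Ka = 1.0 × 10⁻¹⁴ / 3.47e-07 = 2.88e-08.

K_b = 2.88e-08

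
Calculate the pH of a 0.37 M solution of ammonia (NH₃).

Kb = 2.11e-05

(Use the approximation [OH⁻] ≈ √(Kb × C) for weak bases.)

[OH⁻] = √(Kb × C) = √(2.11e-05 × 0.37) = 2.7941e-03. pOH = 2.55, pH = 14 - pOH

pH = 11.45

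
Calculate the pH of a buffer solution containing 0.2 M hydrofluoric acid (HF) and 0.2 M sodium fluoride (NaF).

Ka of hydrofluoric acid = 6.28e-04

pKa = -log(6.28e-04) = 3.20. pH = pKa + log([A⁻]/[HA]) = 3.20 + log(0.2/0.2)

pH = 3.20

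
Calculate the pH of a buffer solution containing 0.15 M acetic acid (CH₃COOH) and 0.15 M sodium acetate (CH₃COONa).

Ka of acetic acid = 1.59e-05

pKa = -log(1.59e-05) = 4.80. pH = pKa + log([A⁻]/[HA]) = 4.80 + log(0.15/0.15)

pH = 4.80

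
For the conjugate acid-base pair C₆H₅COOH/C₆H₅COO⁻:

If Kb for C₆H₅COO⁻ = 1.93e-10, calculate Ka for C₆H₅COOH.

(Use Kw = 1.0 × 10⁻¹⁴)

For a conjugate pair Ka × Kb = Kw, so Ka = Kw/Kb = 1.0 × 10⁻¹⁴ / 1.93e-10 = 5.18e-05.

K_a = 5.18e-05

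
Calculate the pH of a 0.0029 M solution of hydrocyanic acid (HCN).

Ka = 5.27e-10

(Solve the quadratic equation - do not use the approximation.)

x² + Ka×x - Ka×C = 0. Using quadratic formula: [H⁺] = 1.2360e-06

pH = 5.91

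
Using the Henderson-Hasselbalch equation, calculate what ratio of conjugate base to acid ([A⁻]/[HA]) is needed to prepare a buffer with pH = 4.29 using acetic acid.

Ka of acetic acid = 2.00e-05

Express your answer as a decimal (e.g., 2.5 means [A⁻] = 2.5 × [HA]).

pKa = -log(2.00e-05) = 4.6990. pH = pKa + log([A⁻]/[HA]), so log([A⁻]/[HA]) = pH − pKa = 4.29 − 4.6990 = -0.4090. [A⁻]/[HA] = 10^(-0.4090) = 0.390

[A⁻]/[HA] = 0.390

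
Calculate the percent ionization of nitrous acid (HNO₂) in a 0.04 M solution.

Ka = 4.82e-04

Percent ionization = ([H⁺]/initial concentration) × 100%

Using Ka equilibrium: x² + Ka×x - Ka×C = 0. Solving: [H⁺] = 4.1565e-03. Percent = (4.1565e-03/0.04) × 100

Percent ionization = 10.4%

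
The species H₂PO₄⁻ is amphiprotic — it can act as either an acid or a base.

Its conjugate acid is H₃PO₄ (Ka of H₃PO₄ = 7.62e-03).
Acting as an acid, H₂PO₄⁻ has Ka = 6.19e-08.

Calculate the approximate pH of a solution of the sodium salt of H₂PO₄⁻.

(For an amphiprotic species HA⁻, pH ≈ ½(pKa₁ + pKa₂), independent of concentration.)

pKa₁ = -log(7.62e-03) = 2.12; pKa₂ = -log(6.19e-08) = 7.21. For an amphiprotic species, pH ≈ ½(pKa₁ + pKa₂) = ½(2.12 + 7.21) = 4.66.

pH = 4.66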